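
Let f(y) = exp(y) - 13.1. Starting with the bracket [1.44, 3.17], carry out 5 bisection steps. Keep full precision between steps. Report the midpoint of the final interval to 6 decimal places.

2.548281

f(1.440000) = -8.879304, f(3.170000) = 10.707484 (opposite signs)
step 1: m = 2.305000, f(m) = -3.075822 < 0 → root in [2.305000, 3.170000]
step 2: m = 2.737500, f(m) = 2.348316 > 0 → root in [2.305000, 2.737500]
step 3: m = 2.521250, f(m) = -0.655858 < 0 → root in [2.521250, 2.737500]
step 4: m = 2.629375, f(m) = 0.765102 > 0 → root in [2.521250, 2.629375]
step 5: m = 2.575312, f(m) = 0.035421 > 0 → root in [2.521250, 2.575312]
Midpoint of [2.521250, 2.575312] = 2.548281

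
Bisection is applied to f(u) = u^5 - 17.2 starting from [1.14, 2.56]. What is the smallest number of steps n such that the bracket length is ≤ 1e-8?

28

Initial width b − a = 2.56 − 1.14 = 1.420000.
After n steps the width is (b−a)/2^n; need (b−a)/2^n ≤ 1e-8.
So n ≥ log₂(1.420000/1e-8) = log₂(142000000.0000) ≈ 27.0813.
Hence n = 28.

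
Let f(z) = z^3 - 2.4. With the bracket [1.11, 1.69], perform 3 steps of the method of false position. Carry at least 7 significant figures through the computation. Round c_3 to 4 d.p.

False-position update: c = (a·f(b) − b·f(a))/(f(b) − f(a)); replace the endpoint whose sign matches f(c).
f(1.110000) = -1.032369, f(1.690000) = 2.426809
step 1: c = 1.283097, f(c) = -0.287588 < 0 → new bracket [1.283097, 1.690000]
step 2: c = 1.326208, f(c) = -0.067428 < 0 → new bracket [1.326208, 1.690000]
step 3: c = 1.336043, f(c) = -0.015150 < 0 → new bracket [1.336043, 1.690000]

1.3360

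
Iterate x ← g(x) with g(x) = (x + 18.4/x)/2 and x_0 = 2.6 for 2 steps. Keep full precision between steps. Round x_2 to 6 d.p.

x_1 = g(2.600000) = 4.838462
x_2 = g(4.838462) = 4.320662

4.320662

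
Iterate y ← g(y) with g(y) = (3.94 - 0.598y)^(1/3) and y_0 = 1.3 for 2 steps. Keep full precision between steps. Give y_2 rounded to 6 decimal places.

1.452153

y_1 = g(1.300000) = 1.467849
y_2 = g(1.467849) = 1.452153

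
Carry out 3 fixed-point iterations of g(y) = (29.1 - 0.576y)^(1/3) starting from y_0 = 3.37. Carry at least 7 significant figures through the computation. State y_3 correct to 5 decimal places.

3.01343

y_1 = g(3.370000) = 3.005873
y_2 = g(3.005873) = 3.013591
y_3 = g(3.013591) = 3.013428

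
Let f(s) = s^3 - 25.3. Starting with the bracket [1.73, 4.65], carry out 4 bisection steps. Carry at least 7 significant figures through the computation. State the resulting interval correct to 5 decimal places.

[2.82500, 3.00750]

f(1.730000) = -20.122283, f(4.650000) = 75.244625 (opposite signs)
step 1: m = 3.190000, f(m) = 7.161759 > 0 → root in [1.730000, 3.190000]
step 2: m = 2.460000, f(m) = -10.413064 < 0 → root in [2.460000, 3.190000]
step 3: m = 2.825000, f(m) = -2.754734 < 0 → root in [2.825000, 3.190000]
step 4: m = 3.007500, f(m) = 1.903007 > 0 → root in [2.825000, 3.007500]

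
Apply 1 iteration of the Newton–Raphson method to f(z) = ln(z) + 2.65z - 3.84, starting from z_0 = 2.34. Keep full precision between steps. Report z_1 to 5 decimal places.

1.29652

f'(z) = 1/z + 2.65
z_0 = 2.340000: f = 3.211151, f' = 3.077350 → z_1 = 2.340000 - (3.211151)/(3.077350) = 1.296521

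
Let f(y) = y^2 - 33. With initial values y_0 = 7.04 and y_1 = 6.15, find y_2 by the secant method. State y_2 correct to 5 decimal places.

5.78438

f(y_0) = 16.561600, f(y_1) = 4.822500
y_2 = 6.150000 - (4.822500)·(6.150000 - 7.040000)/(4.822500 - (16.561600)) = 5.784382; f(y_2) = 0.459076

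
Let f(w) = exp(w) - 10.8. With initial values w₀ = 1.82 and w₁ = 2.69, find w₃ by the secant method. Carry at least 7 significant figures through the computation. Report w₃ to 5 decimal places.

2.36625

Secant update: w_(k+1) = w_k − f(w_k)·(w_k − w_(k-1))/(f(w_k) − f(w_(k-1))).
f(w_0) = -4.628142, f(w_1) = 3.931676
w_2 = 2.690000 - (3.931676)·(2.690000 - 1.820000)/(3.931676 - (-4.628142)) = 2.290394; f(w_2) = -0.921175
w_3 = 2.290394 - (-0.921175)·(2.290394 - 2.690000)/(-0.921175 - (3.931676)) = 2.366247; f(w_3) = -0.142675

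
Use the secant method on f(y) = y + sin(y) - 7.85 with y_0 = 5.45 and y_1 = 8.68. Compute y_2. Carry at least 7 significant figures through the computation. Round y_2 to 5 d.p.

7.63216

f(y_0) = -3.140077, f(y_1) = 1.507809
y_2 = 8.680000 - (1.507809)·(8.680000 - 5.450000)/(1.507809 - (-3.140077)) = 7.632164; f(y_2) = 0.757663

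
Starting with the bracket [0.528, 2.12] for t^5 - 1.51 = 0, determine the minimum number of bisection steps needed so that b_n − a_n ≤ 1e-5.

Initial width b − a = 2.12 − 0.528 = 1.592000.
After n steps the width is (b−a)/2^n; need (b−a)/2^n ≤ 1e-5.
So n ≥ log₂(1.592000/1e-5) = log₂(159200.0000) ≈ 17.2805.
Hence n = 18.

18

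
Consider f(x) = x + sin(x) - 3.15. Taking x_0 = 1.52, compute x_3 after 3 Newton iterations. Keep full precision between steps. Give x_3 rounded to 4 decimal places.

2.7521

f'(x) = 1 + cos(x)
x_0 = 1.520000: f = -0.631290, f' = 1.050774 → x_1 = 1.520000 - (-0.631290)/(1.050774) = 2.120785
x_1 = 2.120785: f = -0.176684, f' = 0.477322 → x_2 = 2.120785 - (-0.176684)/(0.477322) = 2.490943
x_2 = 2.490943: f = -0.053354, f' = 0.204310 → x_3 = 2.490943 - (-0.053354)/(0.204310) = 2.752084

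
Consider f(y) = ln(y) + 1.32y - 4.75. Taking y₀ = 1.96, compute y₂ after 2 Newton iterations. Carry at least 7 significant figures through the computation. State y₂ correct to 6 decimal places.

2.814482

f'(y) = 1/y + 1.32
y_0 = 1.960000: f = -1.489856, f' = 1.830204 → y_1 = 1.960000 - (-1.489856)/(1.830204) = 2.774038
y_1 = 2.774038: f = -0.067966, f' = 1.680485 → y_2 = 2.774038 - (-0.067966)/(1.680485) = 2.814482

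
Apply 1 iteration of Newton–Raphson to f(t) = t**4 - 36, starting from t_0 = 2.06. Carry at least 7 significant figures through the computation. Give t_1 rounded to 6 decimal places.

2.574534

Newton update: t ← t − f(t)/f'(t).
f'(t) = 4t**3
t_0 = 2.060000: f = -17.991859, f' = 34.967264 → t_1 = 2.060000 - (-17.991859)/(34.967264) = 2.574534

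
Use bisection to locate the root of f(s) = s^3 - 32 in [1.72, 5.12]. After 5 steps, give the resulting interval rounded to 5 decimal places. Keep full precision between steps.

f(1.720000) = -26.911552, f(5.120000) = 102.217728 (opposite signs)
step 1: m = 3.420000, f(m) = 8.001688 > 0 → root in [1.720000, 3.420000]
step 2: m = 2.570000, f(m) = -15.025407 < 0 → root in [2.570000, 3.420000]
step 3: m = 2.995000, f(m) = -5.134775 < 0 → root in [2.995000, 3.420000]
step 4: m = 3.207500, f(m) = 0.998940 > 0 → root in [2.995000, 3.207500]
step 5: m = 3.101250, f(m) = -2.172948 < 0 → root in [3.101250, 3.207500]

[3.10125, 3.20750]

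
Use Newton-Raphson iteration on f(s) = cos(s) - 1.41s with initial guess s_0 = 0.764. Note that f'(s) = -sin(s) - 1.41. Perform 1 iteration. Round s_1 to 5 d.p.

s_0 = 0.764000: f = -0.355165, f' = -2.101815 → s_1 = 0.764000 - (-0.355165)/(-2.101815) = 0.595020

0.59502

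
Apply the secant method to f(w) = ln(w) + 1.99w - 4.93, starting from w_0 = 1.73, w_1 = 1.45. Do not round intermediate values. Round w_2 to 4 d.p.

f(w_0) = -0.939179, f(w_1) = -1.672936
w_2 = 1.450000 - (-1.672936)·(1.450000 - 1.730000)/(-1.672936 - (-0.939179)) = 2.088388; f(w_2) = -0.037715

2.0884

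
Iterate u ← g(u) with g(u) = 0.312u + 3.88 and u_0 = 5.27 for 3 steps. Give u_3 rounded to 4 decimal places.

5.6283

u_1 = g(5.270000) = 5.524240
u_2 = g(5.524240) = 5.603563
u_3 = g(5.603563) = 5.628312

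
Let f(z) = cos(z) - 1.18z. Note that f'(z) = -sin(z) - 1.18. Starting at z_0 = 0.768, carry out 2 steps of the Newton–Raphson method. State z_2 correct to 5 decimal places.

0.66623

z_0 = 0.768000: f = -0.186938, f' = -1.874698 → z_1 = 0.768000 - (-0.186938)/(-1.874698) = 0.668283
z_1 = 0.668283: f = -0.003688, f' = -1.799640 → z_2 = 0.668283 - (-0.003688)/(-1.799640) = 0.666234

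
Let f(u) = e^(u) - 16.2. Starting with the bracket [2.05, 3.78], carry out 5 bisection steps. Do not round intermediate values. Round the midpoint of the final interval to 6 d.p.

2.779844

f(2.050000) = -8.432099, f(3.780000) = 27.616042 (opposite signs)
step 1: m = 2.915000, f(m) = 2.248812 > 0 → root in [2.050000, 2.915000]
step 2: m = 2.482500, f(m) = -4.228845 < 0 → root in [2.482500, 2.915000]
step 3: m = 2.698750, f(m) = -1.338856 < 0 → root in [2.698750, 2.915000]
step 4: m = 2.806875, f(m) = 0.358093 > 0 → root in [2.698750, 2.806875]
step 5: m = 2.752813, f(m) = -0.513311 < 0 → root in [2.752813, 2.806875]
Midpoint of [2.752813, 2.806875] = 2.779844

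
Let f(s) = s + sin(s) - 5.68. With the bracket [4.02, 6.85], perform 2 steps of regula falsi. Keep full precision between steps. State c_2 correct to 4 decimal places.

5.9719

False-position update: c = (a·f(b) − b·f(a))/(f(b) − f(a)); replace the endpoint whose sign matches f(c).
f(4.020000) = -2.429723, f(6.850000) = 1.706948
step 1: c = 5.682234, f(c) = -0.563193 < 0 → new bracket [5.682234, 6.850000]
step 2: c = 5.971942, f(c) = -0.014300 < 0 → new bracket [5.971942, 6.850000]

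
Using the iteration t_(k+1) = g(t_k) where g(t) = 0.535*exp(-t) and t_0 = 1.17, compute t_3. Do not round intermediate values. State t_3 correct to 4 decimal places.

0.3401

t_1 = g(1.170000) = 0.166046
t_2 = g(0.166046) = 0.453149
t_3 = g(0.453149) = 0.340059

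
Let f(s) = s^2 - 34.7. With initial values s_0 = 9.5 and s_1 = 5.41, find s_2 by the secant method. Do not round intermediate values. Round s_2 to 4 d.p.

f(s_0) = 55.550000, f(s_1) = -5.431900
s_2 = 5.410000 - (-5.431900)·(5.410000 - 9.500000)/(-5.431900 - (55.550000)) = 5.774313; f(s_2) = -1.357315

5.7743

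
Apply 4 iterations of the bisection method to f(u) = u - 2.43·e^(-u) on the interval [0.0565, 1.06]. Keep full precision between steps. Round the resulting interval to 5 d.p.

f(0.056500) = -2.240012, f(1.060000) = 0.218112 (opposite signs)
step 1: m = 0.558250, f(m) = -0.832219 < 0 → root in [0.558250, 1.060000]
step 2: m = 0.809125, f(m) = -0.272826 < 0 → root in [0.809125, 1.060000]
step 3: m = 0.934563, f(m) = -0.019839 < 0 → root in [0.934563, 1.060000]
step 4: m = 0.997281, f(m) = 0.100900 > 0 → root in [0.934563, 0.997281]

[0.93456, 0.99728]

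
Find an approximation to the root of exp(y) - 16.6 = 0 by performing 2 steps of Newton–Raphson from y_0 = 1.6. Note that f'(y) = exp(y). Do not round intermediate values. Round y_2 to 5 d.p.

3.27064

y_0 = 1.600000: f = -11.646968, f' = 4.953032 → y_1 = 1.600000 - (-11.646968)/(4.953032) = 3.951482
y_1 = 3.951482: f = 35.412402, f' = 52.012402 → y_2 = 3.951482 - (35.412402)/(52.012402) = 3.270637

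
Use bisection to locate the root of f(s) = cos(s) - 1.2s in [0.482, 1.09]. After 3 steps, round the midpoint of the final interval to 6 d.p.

f(0.482000) = 0.307670, f(1.090000) = -0.845515 (opposite signs)
step 1: m = 0.786000, f(m) = -0.236519 < 0 → root in [0.482000, 0.786000]
step 2: m = 0.634000, f(m) = 0.044864 > 0 → root in [0.634000, 0.786000]
step 3: m = 0.710000, f(m) = -0.093638 < 0 → root in [0.634000, 0.710000]
Midpoint of [0.634000, 0.710000] = 0.672000

0.672000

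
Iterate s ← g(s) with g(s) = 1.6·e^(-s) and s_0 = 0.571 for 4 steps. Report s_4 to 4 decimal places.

s_1 = g(0.571000) = 0.903936
s_2 = g(0.903936) = 0.647956
s_3 = g(0.647956) = 0.836982
s_4 = g(0.836982) = 0.692824

0.6928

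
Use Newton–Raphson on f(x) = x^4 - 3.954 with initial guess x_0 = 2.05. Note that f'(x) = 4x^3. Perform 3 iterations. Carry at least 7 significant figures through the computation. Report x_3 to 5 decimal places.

1.41247

x_0 = 2.050000: f = 13.707006, f' = 34.460500 → x_1 = 2.050000 - (13.707006)/(34.460500) = 1.652240
x_1 = 1.652240: f = 3.498339, f' = 18.041782 → x_2 = 1.652240 - (3.498339)/(18.041782) = 1.458338
x_2 = 1.458338: f = 0.569064, f' = 12.406080 → x_3 = 1.458338 - (0.569064)/(12.406080) = 1.412468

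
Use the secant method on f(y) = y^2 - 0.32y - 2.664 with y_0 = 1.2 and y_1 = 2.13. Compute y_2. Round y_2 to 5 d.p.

1.73422

f(y_0) = -1.608000, f(y_1) = 1.191300
y_2 = 2.130000 - (1.191300)·(2.130000 - 1.200000)/(1.191300 - (-1.608000)) = 1.734219; f(y_2) = -0.211434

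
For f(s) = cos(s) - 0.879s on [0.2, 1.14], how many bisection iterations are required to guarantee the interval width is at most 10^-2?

Initial width b − a = 1.14 − 0.2 = 0.940000.
After n steps the width is (b−a)/2^n; need (b−a)/2^n ≤ 10^-2.
So n ≥ log₂(0.940000/10^-2) = log₂(94.0000) ≈ 6.5546.
Hence n = 7.

7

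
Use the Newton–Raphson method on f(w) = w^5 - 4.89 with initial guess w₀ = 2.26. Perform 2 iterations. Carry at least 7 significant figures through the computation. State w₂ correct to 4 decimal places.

Newton update: w ← w − f(w)/f'(w).
f'(w) = 5w⁴
w_0 = 2.260000: f = 54.067926, f' = 130.437889 → w_1 = 2.260000 - (54.067926)/(130.437889) = 1.845489
w_1 = 1.845489: f = 16.517080, f' = 57.998391 → w_2 = 1.845489 - (16.517080)/(57.998391) = 1.560704

1.5607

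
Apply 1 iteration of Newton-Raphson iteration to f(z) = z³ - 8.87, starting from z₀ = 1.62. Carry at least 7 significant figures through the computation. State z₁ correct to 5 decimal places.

Newton update: z ← z − f(z)/f'(z).
f'(z) = 3z²
z_0 = 1.620000: f = -4.618472, f' = 7.873200 → z_1 = 1.620000 - (-4.618472)/(7.873200) = 2.206607

2.20661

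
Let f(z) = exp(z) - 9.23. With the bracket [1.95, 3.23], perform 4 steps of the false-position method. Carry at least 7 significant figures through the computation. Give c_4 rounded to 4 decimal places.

2.2135

f(1.950000) = -2.201312, f(3.230000) = 16.049657
step 1: c = 2.104385, f(c) = -1.027941 < 0 → new bracket [2.104385, 3.230000]
step 2: c = 2.172139, f(c) = -0.452965 < 0 → new bracket [2.172139, 3.230000]
step 3: c = 2.201175, f(c) = -0.194377 < 0 → new bracket [2.201175, 3.230000]
step 4: c = 2.213486, f(c) = -0.082452 < 0 → new bracket [2.213486, 3.230000]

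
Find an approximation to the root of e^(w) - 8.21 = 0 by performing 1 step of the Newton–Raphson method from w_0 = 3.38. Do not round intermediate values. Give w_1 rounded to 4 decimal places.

2.6595

f'(w) = e^(w)
w_0 = 3.380000: f = 21.160771, f' = 29.370771 → w_1 = 3.380000 - (21.160771)/(29.370771) = 2.659530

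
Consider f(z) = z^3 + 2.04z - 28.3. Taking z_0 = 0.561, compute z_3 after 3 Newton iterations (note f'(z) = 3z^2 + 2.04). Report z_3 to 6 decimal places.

z_0 = 0.561000: f = -26.979002, f' = 2.984163 → z_1 = 0.561000 - (-26.979002)/(2.984163) = 9.601727
z_1 = 9.601727: f = 876.500951, f' = 278.619455 → z_2 = 9.601727 - (876.500951)/(278.619455) = 6.455855
z_2 = 6.455855: f = 253.937505, f' = 127.074199 → z_3 = 6.455855 - (253.937505)/(127.074199) = 4.457515

4.457515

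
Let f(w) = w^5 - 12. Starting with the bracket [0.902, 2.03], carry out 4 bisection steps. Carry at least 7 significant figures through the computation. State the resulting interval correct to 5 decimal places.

[1.60700, 1.67750]

f(0.902000) = -11.402920, f(2.030000) = 22.473088 (opposite signs)
step 1: m = 1.466000, f(m) = -5.228734 < 0 → root in [1.466000, 2.030000]
step 2: m = 1.748000, f(m) = 4.319511 > 0 → root in [1.466000, 1.748000]
step 3: m = 1.607000, f(m) = -1.282848 < 0 → root in [1.607000, 1.748000]
step 4: m = 1.677500, f(m) = 1.283504 > 0 → root in [1.607000, 1.677500]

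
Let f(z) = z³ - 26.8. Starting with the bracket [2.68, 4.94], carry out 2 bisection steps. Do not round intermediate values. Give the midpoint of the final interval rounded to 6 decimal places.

f(2.680000) = -7.551168, f(4.940000) = 93.753784 (opposite signs)
step 1: m = 3.810000, f(m) = 28.506341 > 0 → root in [2.680000, 3.810000]
step 2: m = 3.245000, f(m) = 7.369931 > 0 → root in [2.680000, 3.245000]
Midpoint of [2.680000, 3.245000] = 2.962500

2.962500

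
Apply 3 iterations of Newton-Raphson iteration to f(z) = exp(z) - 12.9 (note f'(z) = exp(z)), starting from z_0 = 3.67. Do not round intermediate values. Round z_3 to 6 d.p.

2.560702

z_0 = 3.670000: f = 26.351906, f' = 39.251906 → z_1 = 3.670000 - (26.351906)/(39.251906) = 2.998646
z_1 = 2.998646: f = 7.158369, f' = 20.058369 → z_2 = 2.998646 - (7.158369)/(20.058369) = 2.641770
z_2 = 2.641770: f = 1.138023, f' = 14.038023 → z_3 = 2.641770 - (1.138023)/(14.038023) = 2.560702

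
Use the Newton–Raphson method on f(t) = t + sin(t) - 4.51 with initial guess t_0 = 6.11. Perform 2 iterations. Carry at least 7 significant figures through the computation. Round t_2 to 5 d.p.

f'(t) = 1 + cos(t)
t_0 = 6.110000: f = 1.427679, f' = 1.985041 → t_1 = 6.110000 - (1.427679)/(1.985041) = 5.390781
t_1 = 5.390781: f = 0.102198, f' = 1.627542 → t_2 = 5.390781 - (0.102198)/(1.627542) = 5.327988

5.32799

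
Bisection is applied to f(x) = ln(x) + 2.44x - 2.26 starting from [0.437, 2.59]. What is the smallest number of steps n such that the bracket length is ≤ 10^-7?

25

Initial width b − a = 2.59 − 0.437 = 2.153000.
After n steps the width is (b−a)/2^n; need (b−a)/2^n ≤ 10^-7.
So n ≥ log₂(2.153000/10^-7) = log₂(21530000.0000) ≈ 24.3598.
Hence n = 25.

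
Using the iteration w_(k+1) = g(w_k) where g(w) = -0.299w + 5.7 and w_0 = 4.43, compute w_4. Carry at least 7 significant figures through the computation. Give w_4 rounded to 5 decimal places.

4.38833

w_1 = g(4.430000) = 4.375430
w_2 = g(4.375430) = 4.391746
w_3 = g(4.391746) = 4.386868
w_4 = g(4.386868) = 4.388327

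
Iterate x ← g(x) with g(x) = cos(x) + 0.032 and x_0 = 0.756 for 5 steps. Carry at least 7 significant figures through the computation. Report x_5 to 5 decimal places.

0.75845

x_1 = g(0.756000) = 0.759586
x_2 = g(0.759586) = 0.757121
x_3 = g(0.757121) = 0.758816
x_4 = g(0.758816) = 0.757651
x_5 = g(0.757651) = 0.758452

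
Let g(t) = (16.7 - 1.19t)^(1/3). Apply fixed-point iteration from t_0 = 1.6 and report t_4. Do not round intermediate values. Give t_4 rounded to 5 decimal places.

t_1 = g(1.600000) = 2.454981
t_2 = g(2.454981) = 2.397368
t_3 = g(2.397368) = 2.401338
t_4 = g(2.401338) = 2.401065

2.40106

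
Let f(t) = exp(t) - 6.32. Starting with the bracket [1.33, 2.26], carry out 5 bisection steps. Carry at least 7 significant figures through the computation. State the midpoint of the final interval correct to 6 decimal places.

1.838594

f(1.330000) = -2.538957, f(2.260000) = 3.263089 (opposite signs)
step 1: m = 1.795000, f(m) = -0.300525 < 0 → root in [1.795000, 2.260000]
step 2: m = 2.027500, f(m) = 1.275075 > 0 → root in [1.795000, 2.027500]
step 3: m = 1.911250, f(m) = 0.441535 > 0 → root in [1.795000, 1.911250]
step 4: m = 1.853125, f(m) = 0.059725 > 0 → root in [1.795000, 1.853125]
step 5: m = 1.824062, f(m) = -0.123017 < 0 → root in [1.824062, 1.853125]
Midpoint of [1.824062, 1.853125] = 1.838594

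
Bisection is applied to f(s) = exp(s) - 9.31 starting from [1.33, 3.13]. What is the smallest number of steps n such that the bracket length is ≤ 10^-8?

28

Initial width b − a = 3.13 − 1.33 = 1.800000.
After n steps the width is (b−a)/2^n; need (b−a)/2^n ≤ 10^-8.
So n ≥ log₂(1.800000/10^-8) = log₂(180000000.0000) ≈ 27.4234.
Hence n = 28.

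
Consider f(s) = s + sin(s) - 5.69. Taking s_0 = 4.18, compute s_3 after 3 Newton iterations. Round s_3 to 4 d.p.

-9.7837

f'(s) = 1 + cos(s)
s_0 = 4.180000: f = -2.371597, f' = 0.492407 → s_1 = 4.180000 - (-2.371597)/(0.492407) = 8.996336
s_1 = 8.996336: f = 3.721790, f' = 0.090386 → s_2 = 8.996336 - (3.721790)/(0.090386) = -32.180331
s_2 = -32.180331: f = -38.562439, f' = 1.721794 → s_3 = -32.180331 - (-38.562439)/(1.721794) = -9.783674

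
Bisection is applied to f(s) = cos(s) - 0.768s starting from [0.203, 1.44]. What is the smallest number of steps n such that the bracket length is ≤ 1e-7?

Initial width b − a = 1.44 − 0.203 = 1.237000.
After n steps the width is (b−a)/2^n; need (b−a)/2^n ≤ 1e-7.
So n ≥ log₂(1.237000/1e-7) = log₂(12370000.0000) ≈ 23.5603.
Hence n = 24.

24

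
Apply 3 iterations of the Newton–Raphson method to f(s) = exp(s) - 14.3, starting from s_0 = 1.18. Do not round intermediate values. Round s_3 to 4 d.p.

3.0676

f'(s) = exp(s)
s_0 = 1.180000: f = -11.045626, f' = 3.254374 → s_1 = 1.180000 - (-11.045626)/(3.254374) = 4.574086
s_1 = 4.574086: f = 82.639392, f' = 96.939392 → s_2 = 4.574086 - (82.639392)/(96.939392) = 3.721601
s_2 = 3.721601: f = 27.030504, f' = 41.330504 → s_3 = 3.721601 - (27.030504)/(41.330504) = 3.067592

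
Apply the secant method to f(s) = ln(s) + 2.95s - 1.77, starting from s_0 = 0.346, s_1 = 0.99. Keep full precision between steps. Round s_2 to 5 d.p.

Secant update: s_(k+1) = s_k − f(s_k)·(s_k − s_(k-1))/(f(s_k) − f(s_(k-1))).
f(s_0) = -1.810617, f(s_1) = 1.140450
s_2 = 0.990000 - (1.140450)·(0.990000 - 0.346000)/(1.140450 - (-1.810617)) = 0.741124; f(s_2) = 0.116728

0.74112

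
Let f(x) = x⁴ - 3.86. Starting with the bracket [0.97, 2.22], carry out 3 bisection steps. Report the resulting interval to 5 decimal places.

[1.28250, 1.43875]

f(0.970000) = -2.974707, f(2.220000) = 20.429127 (opposite signs)
step 1: m = 1.595000, f(m) = 2.612063 > 0 → root in [0.970000, 1.595000]
step 2: m = 1.282500, f(m) = -1.154612 < 0 → root in [1.282500, 1.595000]
step 3: m = 1.438750, f(m) = 0.424906 > 0 → root in [1.282500, 1.438750]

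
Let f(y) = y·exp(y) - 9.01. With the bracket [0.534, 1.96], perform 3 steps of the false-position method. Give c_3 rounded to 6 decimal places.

f(0.534000) = -8.099134, f(1.960000) = 4.904681
step 1: c = 1.422152, f(c) = -3.113710 < 0 → new bracket [1.422152, 1.960000]
step 2: c = 1.631010, f(c) = -0.677121 < 0 → new bracket [1.631010, 1.960000]
step 3: c = 1.670919, f(c) = -0.125635 < 0 → new bracket [1.670919, 1.960000]

1.670919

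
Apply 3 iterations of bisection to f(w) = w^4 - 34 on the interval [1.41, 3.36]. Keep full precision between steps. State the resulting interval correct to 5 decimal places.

f(1.410000) = -30.047458, f(3.360000) = 93.455068 (opposite signs)
step 1: m = 2.385000, f(m) = -1.644096 < 0 → root in [2.385000, 3.360000]
step 2: m = 2.872500, f(m) = 34.083230 > 0 → root in [2.385000, 2.872500]
step 3: m = 2.628750, f(m) = 13.752613 > 0 → root in [2.385000, 2.628750]

[2.38500, 2.62875]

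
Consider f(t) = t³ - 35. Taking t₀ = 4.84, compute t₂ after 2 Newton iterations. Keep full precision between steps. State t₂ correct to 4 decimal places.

3.3241

f'(t) = 3t²
t_0 = 4.840000: f = 78.379904, f' = 70.276800 → t_1 = 4.840000 - (78.379904)/(70.276800) = 3.724697
t_1 = 3.724697: f = 16.674104, f' = 41.620110 → t_2 = 3.724697 - (16.674104)/(41.620110) = 3.324071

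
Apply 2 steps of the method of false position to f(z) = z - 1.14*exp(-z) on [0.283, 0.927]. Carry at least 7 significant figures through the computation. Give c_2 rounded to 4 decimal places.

f(0.283000) = -0.576013, f(0.927000) = 0.475857
step 1: c = 0.635660, f(c) = 0.031932 > 0 → new bracket [0.283000, 0.635660]
step 2: c = 0.617137, f(c) = 0.002121 > 0 → new bracket [0.283000, 0.617137]

0.6171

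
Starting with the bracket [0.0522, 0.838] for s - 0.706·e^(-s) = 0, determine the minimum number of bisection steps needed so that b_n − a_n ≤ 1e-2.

Initial width b − a = 0.838 − 0.0522 = 0.785800.
After n steps the width is (b−a)/2^n; need (b−a)/2^n ≤ 1e-2.
So n ≥ log₂(0.785800/1e-2) = log₂(78.5800) ≈ 6.2961.
Hence n = 7.

7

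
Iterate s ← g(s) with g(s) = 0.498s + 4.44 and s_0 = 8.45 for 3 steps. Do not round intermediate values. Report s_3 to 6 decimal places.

8.795883

s_1 = g(8.450000) = 8.648100
s_2 = g(8.648100) = 8.746754
s_3 = g(8.746754) = 8.795883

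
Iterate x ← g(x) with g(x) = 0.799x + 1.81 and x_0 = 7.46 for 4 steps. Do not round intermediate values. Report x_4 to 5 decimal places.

8.37531

x_1 = g(7.460000) = 7.770540
x_2 = g(7.770540) = 8.018661
x_3 = g(8.018661) = 8.216911
x_4 = g(8.216911) = 8.375311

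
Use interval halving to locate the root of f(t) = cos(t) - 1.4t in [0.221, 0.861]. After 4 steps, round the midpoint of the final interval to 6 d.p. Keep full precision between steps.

0.601000

f(0.221000) = 0.666279, f(0.861000) = -0.553721 (opposite signs)
step 1: m = 0.541000, f(m) = 0.099794 > 0 → root in [0.541000, 0.861000]
step 2: m = 0.701000, f(m) = -0.217202 < 0 → root in [0.541000, 0.701000]
step 3: m = 0.621000, f(m) = -0.056103 < 0 → root in [0.541000, 0.621000]
step 4: m = 0.581000, f(m) = 0.022514 > 0 → root in [0.581000, 0.621000]
Midpoint of [0.581000, 0.621000] = 0.601000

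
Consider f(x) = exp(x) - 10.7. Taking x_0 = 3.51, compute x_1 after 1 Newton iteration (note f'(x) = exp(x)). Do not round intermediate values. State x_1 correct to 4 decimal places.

x_0 = 3.510000: f = 22.748268, f' = 33.448268 → x_1 = 3.510000 - (22.748268)/(33.448268) = 2.829897

2.8299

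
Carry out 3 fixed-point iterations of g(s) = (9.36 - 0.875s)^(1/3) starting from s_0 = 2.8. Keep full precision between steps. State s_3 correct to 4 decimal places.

1.9689

s_1 = g(2.800000) = 1.904698
s_2 = g(1.904698) = 1.974116
s_3 = g(1.974116) = 1.968907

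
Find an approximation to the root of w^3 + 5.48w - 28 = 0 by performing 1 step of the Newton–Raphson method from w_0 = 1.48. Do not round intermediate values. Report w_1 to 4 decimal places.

Newton update: w ← w − f(w)/f'(w).
f'(w) = 3w^2 + 5.48
w_0 = 1.480000: f = -16.647808, f' = 12.051200 → w_1 = 1.480000 - (-16.647808)/(12.051200) = 2.861423

2.8614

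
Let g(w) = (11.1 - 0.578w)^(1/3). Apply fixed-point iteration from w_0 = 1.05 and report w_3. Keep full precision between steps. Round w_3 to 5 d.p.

2.14445

w_1 = g(1.050000) = 2.189280
w_2 = g(2.189280) = 2.142490
w_3 = g(2.142490) = 2.144452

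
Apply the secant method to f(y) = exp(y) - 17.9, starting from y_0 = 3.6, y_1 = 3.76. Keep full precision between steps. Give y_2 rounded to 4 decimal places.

Secant update: y_(k+1) = y_k − f(y_k)·(y_k − y_(k-1))/(f(y_k) − f(y_(k-1))).
f(y_0) = 18.698234, f(y_1) = 25.048426
y_2 = 3.760000 - (25.048426)·(3.760000 - 3.600000)/(25.048426 - (18.698234)) = 3.128878; f(y_2) = 4.948320

3.1289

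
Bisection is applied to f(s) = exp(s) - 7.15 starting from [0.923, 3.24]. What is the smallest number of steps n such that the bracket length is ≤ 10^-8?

28

Initial width b − a = 3.24 − 0.923 = 2.317000.
After n steps the width is (b−a)/2^n; need (b−a)/2^n ≤ 10^-8.
So n ≥ log₂(2.317000/10^-8) = log₂(231700000.0000) ≈ 27.7877.
Hence n = 28.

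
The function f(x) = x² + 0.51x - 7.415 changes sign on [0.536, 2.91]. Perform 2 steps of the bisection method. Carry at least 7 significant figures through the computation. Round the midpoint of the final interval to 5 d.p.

2.61325

f(0.536000) = -6.854344, f(2.910000) = 2.537200 (opposite signs)
step 1: m = 1.723000, f(m) = -3.567541 < 0 → root in [1.723000, 2.910000]
step 2: m = 2.316500, f(m) = -0.867413 < 0 → root in [2.316500, 2.910000]
Midpoint of [2.316500, 2.910000] = 2.613250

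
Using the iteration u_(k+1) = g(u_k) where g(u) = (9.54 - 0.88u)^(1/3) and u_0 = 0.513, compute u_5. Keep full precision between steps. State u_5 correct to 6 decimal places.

u_1 = g(0.513000) = 2.086884
u_2 = g(2.086884) = 1.974984
u_3 = g(1.974984) = 1.983363
u_4 = g(1.983363) = 1.982738
u_5 = g(1.982738) = 1.982785

1.982785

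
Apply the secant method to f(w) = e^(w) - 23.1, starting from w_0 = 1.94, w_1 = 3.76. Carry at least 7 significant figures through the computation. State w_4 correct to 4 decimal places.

Secant update: w_(k+1) = w_k − f(w_k)·(w_k − w_(k-1))/(f(w_k) − f(w_(k-1))).
f(w_0) = -16.141249, f(w_1) = 19.848426
w_2 = 3.760000 - (19.848426)·(3.760000 - 1.940000)/(19.848426 - (-16.141249)) = 2.756264; f(w_2) = -7.359076
w_3 = 2.756264 - (-7.359076)·(2.756264 - 3.760000)/(-7.359076 - (19.848426)) = 3.027754; f(w_3) = -2.449199
w_4 = 3.027754 - (-2.449199)·(3.027754 - 2.756264)/(-2.449199 - (-7.359076)) = 3.163182; f(w_4) = 0.545713

3.1632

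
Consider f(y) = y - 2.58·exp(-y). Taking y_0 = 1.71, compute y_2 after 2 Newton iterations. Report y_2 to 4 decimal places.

0.9709

f'(y) = 1 + 2.58·exp(-y)
y_0 = 1.710000: f = 1.243366, f' = 1.466634 → y_1 = 1.710000 - (1.243366)/(1.466634) = 0.862231
y_1 = 0.862231: f = -0.227094, f' = 2.089325 → y_2 = 0.862231 - (-0.227094)/(2.089325) = 0.970924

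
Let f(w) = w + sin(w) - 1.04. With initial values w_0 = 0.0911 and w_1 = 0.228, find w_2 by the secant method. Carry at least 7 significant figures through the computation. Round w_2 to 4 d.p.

0.5230

f(w_0) = -0.857926, f(w_1) = -0.585970
w_2 = 0.228000 - (-0.585970)·(0.228000 - 0.091100)/(-0.585970 - (-0.857926)) = 0.522972; f(w_2) = -0.017571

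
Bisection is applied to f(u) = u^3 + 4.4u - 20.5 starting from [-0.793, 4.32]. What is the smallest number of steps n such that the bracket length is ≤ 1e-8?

29

Initial width b − a = 4.32 − -0.793 = 5.113000.
After n steps the width is (b−a)/2^n; need (b−a)/2^n ≤ 1e-8.
So n ≥ log₂(5.113000/1e-8) = log₂(511300000.0000) ≈ 28.9296.
Hence n = 29.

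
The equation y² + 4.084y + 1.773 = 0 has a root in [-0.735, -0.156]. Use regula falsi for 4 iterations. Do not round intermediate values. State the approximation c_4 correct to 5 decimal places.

f(-0.735000) = -0.688515, f(-0.156000) = 1.160232
step 1: c = -0.519367, f(c) = -0.078354 < 0 → new bracket [-0.519367, -0.156000]
step 2: c = -0.496380, f(c) = -0.007824 < 0 → new bracket [-0.496380, -0.156000]
step 3: c = -0.494100, f(c) = -0.000771 < 0 → new bracket [-0.494100, -0.156000]
step 4: c = -0.493876, f(c) = -0.000076 < 0 → new bracket [-0.493876, -0.156000]

-0.49388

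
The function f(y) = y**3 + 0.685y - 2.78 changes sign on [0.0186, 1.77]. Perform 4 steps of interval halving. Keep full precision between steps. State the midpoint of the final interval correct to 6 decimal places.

f(0.018600) = -2.767253, f(1.770000) = 3.977683 (opposite signs)
step 1: m = 0.894300, f(m) = -1.452168 < 0 → root in [0.894300, 1.770000]
step 2: m = 1.332150, f(m) = 0.496588 > 0 → root in [0.894300, 1.332150]
step 3: m = 1.113225, f(m) = -0.637855 < 0 → root in [1.113225, 1.332150]
step 4: m = 1.222687, f(m) = -0.114584 < 0 → root in [1.222687, 1.332150]
Midpoint of [1.222687, 1.332150] = 1.277419

1.277419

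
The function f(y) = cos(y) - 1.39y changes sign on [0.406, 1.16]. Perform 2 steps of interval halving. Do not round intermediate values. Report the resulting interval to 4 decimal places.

f(0.406000) = 0.354368, f(1.160000) = -1.213060 (opposite signs)
step 1: m = 0.783000, f(m) = -0.379569 < 0 → root in [0.406000, 0.783000]
step 2: m = 0.594500, f(m) = 0.002074 > 0 → root in [0.594500, 0.783000]

[0.5945, 0.7830]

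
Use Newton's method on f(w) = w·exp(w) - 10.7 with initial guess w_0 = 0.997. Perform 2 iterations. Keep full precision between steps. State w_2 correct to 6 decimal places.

f'(w) = (w + 1)·exp(w)
w_0 = 0.997000: f = -7.997991, f' = 5.412148 → w_1 = 0.997000 - (-7.997991)/(5.412148) = 2.474785
w_1 = 2.474785: f = 18.698350, f' = 41.277503 → w_2 = 2.474785 - (18.698350)/(41.277503) = 2.021794

2.021794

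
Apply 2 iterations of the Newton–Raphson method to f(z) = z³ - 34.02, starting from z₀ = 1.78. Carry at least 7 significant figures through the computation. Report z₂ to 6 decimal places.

f'(z) = 3z²
z_0 = 1.780000: f = -28.380248, f' = 9.505200 → z_1 = 1.780000 - (-28.380248)/(9.505200) = 4.765760
z_1 = 4.765760: f = 74.222188, f' = 68.137411 → z_2 = 4.765760 - (74.222188)/(68.137411) = 3.676459

3.676459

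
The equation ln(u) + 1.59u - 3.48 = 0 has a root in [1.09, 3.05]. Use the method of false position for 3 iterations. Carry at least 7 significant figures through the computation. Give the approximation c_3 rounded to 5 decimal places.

False-position update: c = (a·f(b) − b·f(a))/(f(b) − f(a)); replace the endpoint whose sign matches f(c).
f(1.090000) = -1.660722, f(3.050000) = 2.484642
step 1: c = 1.875218, f(c) = 0.130322 > 0 → new bracket [1.090000, 1.875218]
step 2: c = 1.818083, f(c) = 0.008535 > 0 → new bracket [1.090000, 1.818083]
step 3: c = 1.814360, f(c) = 0.000566 > 0 → new bracket [1.090000, 1.814360]

1.81436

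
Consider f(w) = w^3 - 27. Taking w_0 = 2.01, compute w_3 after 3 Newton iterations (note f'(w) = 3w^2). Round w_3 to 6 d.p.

w_0 = 2.010000: f = -18.879399, f' = 12.120300 → w_1 = 2.010000 - (-18.879399)/(12.120300) = 3.567668
w_1 = 3.567668: f = 18.410174, f' = 38.184757 → w_2 = 3.567668 - (18.410174)/(38.184757) = 3.085534
w_2 = 3.085534: f = 2.375875, f' = 28.561551 → w_3 = 3.085534 - (2.375875)/(28.561551) = 3.002349

3.002349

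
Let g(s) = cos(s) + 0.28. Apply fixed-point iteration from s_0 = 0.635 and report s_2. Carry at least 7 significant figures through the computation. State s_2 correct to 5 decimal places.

0.74685

s_1 = g(0.635000) = 1.085072
s_2 = g(1.085072) = 0.746849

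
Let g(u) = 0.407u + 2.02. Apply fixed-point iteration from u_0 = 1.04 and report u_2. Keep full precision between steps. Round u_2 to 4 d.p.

u_1 = g(1.040000) = 2.443280
u_2 = g(2.443280) = 3.014415

3.0144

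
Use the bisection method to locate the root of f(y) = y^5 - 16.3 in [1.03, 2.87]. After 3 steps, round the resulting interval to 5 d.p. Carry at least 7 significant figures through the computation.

f(1.030000) = -15.140726, f(2.870000) = 178.419517 (opposite signs)
step 1: m = 1.950000, f(m) = 11.895062 > 0 → root in [1.030000, 1.950000]
step 2: m = 1.490000, f(m) = -8.956022 < 0 → root in [1.490000, 1.950000]
step 3: m = 1.720000, f(m) = -1.246335 < 0 → root in [1.720000, 1.950000]

[1.72000, 1.95000]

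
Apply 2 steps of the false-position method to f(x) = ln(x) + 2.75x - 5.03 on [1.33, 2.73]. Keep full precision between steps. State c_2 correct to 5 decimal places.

f(1.330000) = -1.087321, f(2.730000) = 3.481802
step 1: c = 1.663160, f(c) = 0.052410 > 0 → new bracket [1.330000, 1.663160]
step 2: c = 1.647840, f(c) = 0.001025 > 0 → new bracket [1.330000, 1.647840]

1.64784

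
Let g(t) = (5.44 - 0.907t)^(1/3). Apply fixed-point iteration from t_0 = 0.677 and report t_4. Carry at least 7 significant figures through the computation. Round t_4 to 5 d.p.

1.58725

t_1 = g(0.677000) = 1.689901
t_2 = g(1.689901) = 1.575037
t_3 = g(1.575037) = 1.588913
t_4 = g(1.588913) = 1.587250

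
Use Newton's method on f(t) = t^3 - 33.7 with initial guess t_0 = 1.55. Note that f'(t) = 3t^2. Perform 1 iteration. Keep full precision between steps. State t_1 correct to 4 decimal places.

Newton update: t ← t − f(t)/f'(t).
t_0 = 1.550000: f = -29.976125, f' = 7.207500 → t_1 = 1.550000 - (-29.976125)/(7.207500) = 5.709018

5.7090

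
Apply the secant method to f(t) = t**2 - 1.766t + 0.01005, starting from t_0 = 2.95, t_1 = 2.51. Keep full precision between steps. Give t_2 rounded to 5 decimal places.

Secant update: t_(k+1) = t_k − f(t_k)·(t_k − t_(k-1))/(f(t_k) − f(t_(k-1))).
f(t_0) = 3.502850, f(t_1) = 1.877490
t_2 = 2.510000 - (1.877490)·(2.510000 - 2.950000)/(1.877490 - (3.502850)) = 2.001746; f(t_2) = 0.481954

2.00175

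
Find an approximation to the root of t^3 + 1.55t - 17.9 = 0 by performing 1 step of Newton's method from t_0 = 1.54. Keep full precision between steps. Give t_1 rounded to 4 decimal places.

Newton update: t ← t − f(t)/f'(t).
f'(t) = 3t^2 + 1.55
t_0 = 1.540000: f = -11.860736, f' = 8.664800 → t_1 = 1.540000 - (-11.860736)/(8.664800) = 2.908841

2.9088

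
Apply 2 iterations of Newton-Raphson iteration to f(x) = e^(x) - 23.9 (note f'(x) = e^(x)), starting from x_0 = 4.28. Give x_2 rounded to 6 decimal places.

x_0 = 4.280000: f = 48.340440, f' = 72.240440 → x_1 = 4.280000 - (48.340440)/(72.240440) = 3.610840
x_1 = 3.610840: f = 13.097103, f' = 36.997103 → x_2 = 3.610840 - (13.097103)/(36.997103) = 3.256836

3.256836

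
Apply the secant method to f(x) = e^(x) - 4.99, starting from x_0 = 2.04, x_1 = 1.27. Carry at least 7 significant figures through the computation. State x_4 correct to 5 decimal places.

f(x_0) = 2.700609, f(x_1) = -1.429147
x_2 = 1.270000 - (-1.429147)·(1.270000 - 2.040000)/(-1.429147 - (2.700609)) = 1.536467; f(x_2) = -0.341861
x_3 = 1.536467 - (-0.341861)·(1.536467 - 1.270000)/(-0.341861 - (-1.429147)) = 1.620249; f(x_3) = 0.064347
x_4 = 1.620249 - (0.064347)·(1.620249 - 1.536467)/(0.064347 - (-0.341861)) = 1.606977; f(x_4) = -0.002290

1.60698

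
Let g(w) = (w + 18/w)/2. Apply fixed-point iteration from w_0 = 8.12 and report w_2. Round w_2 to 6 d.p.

4.325547

w_1 = g(8.120000) = 5.168374
w_2 = g(5.168374) = 4.325547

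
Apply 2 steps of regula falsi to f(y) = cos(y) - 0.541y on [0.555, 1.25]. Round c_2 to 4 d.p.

0.9985

f(0.555000) = 0.549645, f(1.250000) = -0.360928
step 1: c = 0.974520, f(c) = 0.034350 > 0 → new bracket [0.974520, 1.250000]
step 2: c = 0.998459, f(c) = 0.001431 > 0 → new bracket [0.998459, 1.250000]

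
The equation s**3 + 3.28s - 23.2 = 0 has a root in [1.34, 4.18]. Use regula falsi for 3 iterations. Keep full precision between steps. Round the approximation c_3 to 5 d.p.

f(1.340000) = -16.398696, f(4.180000) = 63.545032
step 1: c = 1.922563, f(c) = -9.787716 < 0 → new bracket [1.922563, 4.180000]
step 2: c = 2.223863, f(c) = -4.907460 < 0 → new bracket [2.223863, 4.180000]
step 3: c = 2.364102, f(c) = -2.232837 < 0 → new bracket [2.364102, 4.180000]

2.36410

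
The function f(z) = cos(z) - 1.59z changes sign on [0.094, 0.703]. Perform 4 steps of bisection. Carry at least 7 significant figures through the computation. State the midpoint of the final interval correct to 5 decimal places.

0.53172

f(0.094000) = 0.846125, f(0.703000) = -0.354864 (opposite signs)
step 1: m = 0.398500, f(m) = 0.288029 > 0 → root in [0.398500, 0.703000]
step 2: m = 0.550750, f(m) = -0.023560 < 0 → root in [0.398500, 0.550750]
step 3: m = 0.474625, f(m) = 0.134810 > 0 → root in [0.474625, 0.550750]
step 4: m = 0.512687, f(m) = 0.056256 > 0 → root in [0.512687, 0.550750]
Midpoint of [0.512687, 0.550750] = 0.531719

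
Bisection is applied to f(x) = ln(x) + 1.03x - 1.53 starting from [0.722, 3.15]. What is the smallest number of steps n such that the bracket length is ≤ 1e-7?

25

Initial width b − a = 3.15 − 0.722 = 2.428000.
After n steps the width is (b−a)/2^n; need (b−a)/2^n ≤ 1e-7.
So n ≥ log₂(2.428000/1e-7) = log₂(24280000.0000) ≈ 24.5333.
Hence n = 25.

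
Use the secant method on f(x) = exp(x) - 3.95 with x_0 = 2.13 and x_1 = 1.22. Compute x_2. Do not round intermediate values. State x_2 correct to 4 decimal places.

1.3219

f(x_0) = 4.464867, f(x_1) = -0.562812
x_2 = 1.220000 - (-0.562812)·(1.220000 - 2.130000)/(-0.562812 - (4.464867)) = 1.321868; f(x_2) = -0.199580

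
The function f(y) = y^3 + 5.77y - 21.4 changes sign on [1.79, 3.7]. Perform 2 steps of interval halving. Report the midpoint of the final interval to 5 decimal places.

2.02875

f(1.790000) = -5.336361, f(3.700000) = 50.602000 (opposite signs)
step 1: m = 2.745000, f(m) = 15.122294 > 0 → root in [1.790000, 2.745000]
step 2: m = 2.267500, f(m) = 3.341954 > 0 → root in [1.790000, 2.267500]
Midpoint of [1.790000, 2.267500] = 2.028750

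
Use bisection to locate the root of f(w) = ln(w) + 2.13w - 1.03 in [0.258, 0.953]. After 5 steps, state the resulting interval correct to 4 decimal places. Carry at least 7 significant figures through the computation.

[0.6707, 0.6924]

f(0.258000) = -1.835256, f(0.953000) = 0.951750 (opposite signs)
step 1: m = 0.605500, f(m) = -0.241986 < 0 → root in [0.605500, 0.953000]
step 2: m = 0.779250, f(m) = 0.380379 > 0 → root in [0.605500, 0.779250]
step 3: m = 0.692375, f(m) = 0.077131 > 0 → root in [0.605500, 0.692375]
step 4: m = 0.648937, f(m) = -0.080182 < 0 → root in [0.648937, 0.692375]
step 5: m = 0.670656, f(m) = -0.001001 < 0 → root in [0.670656, 0.692375]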